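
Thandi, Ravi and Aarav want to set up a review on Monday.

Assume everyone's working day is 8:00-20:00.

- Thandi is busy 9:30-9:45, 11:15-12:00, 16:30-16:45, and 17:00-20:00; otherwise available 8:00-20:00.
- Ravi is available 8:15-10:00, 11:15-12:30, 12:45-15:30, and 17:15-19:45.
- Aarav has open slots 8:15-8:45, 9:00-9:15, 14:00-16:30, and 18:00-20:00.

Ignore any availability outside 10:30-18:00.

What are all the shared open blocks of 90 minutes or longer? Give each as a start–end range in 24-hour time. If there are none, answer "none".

Thandi free within 08:00–20:00: 08:00–09:30, 09:45–11:15, 12:00–16:30, 16:45–17:00.
Thandi ∩ Ravi: 08:15–09:30, 09:45–10:00, 12:00–12:30, 12:45–15:30.
Thandi ∩ Ravi ∩ Aarav: 08:15–08:45, 09:00–09:15, 14:00–15:30.
Restricted to 10:30–18:00: 14:00–15:30.
Windows ≥ 90 min: 14:00–15:30.

14:00–15:30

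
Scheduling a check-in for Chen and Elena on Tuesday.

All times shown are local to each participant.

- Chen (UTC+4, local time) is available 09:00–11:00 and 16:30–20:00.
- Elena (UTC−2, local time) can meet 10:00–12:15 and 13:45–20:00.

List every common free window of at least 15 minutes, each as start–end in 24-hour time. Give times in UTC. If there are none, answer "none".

12:30–14:15, 15:45–16:00

Chen → UTC: 05:00–07:00, 12:30–16:00.
Elena → UTC: 12:00–14:15, 15:45–22:00.
Chen ∩ Elena: 12:30–14:15, 15:45–16:00.
Windows ≥ 15 min: 12:30–14:15, 15:45–16:00.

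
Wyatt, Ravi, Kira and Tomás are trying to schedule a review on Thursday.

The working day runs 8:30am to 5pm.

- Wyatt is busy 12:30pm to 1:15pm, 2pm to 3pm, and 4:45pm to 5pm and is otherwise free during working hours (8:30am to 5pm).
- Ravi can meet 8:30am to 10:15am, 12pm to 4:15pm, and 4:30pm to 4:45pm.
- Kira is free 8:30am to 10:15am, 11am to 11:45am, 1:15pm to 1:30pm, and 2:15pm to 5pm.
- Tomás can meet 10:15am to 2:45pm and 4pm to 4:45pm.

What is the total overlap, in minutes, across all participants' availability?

Wyatt free within 08:30–17:00: 08:30–12:30, 13:15–14:00, 15:00–16:45.
Wyatt ∩ Ravi: 08:30–10:15, 12:00–12:30, 13:15–14:00, 15:00–16:15, 16:30–16:45.
Wyatt ∩ Ravi ∩ Kira: 08:30–10:15, 13:15–13:30, 15:00–16:15, 16:30–16:45.
Wyatt ∩ Ravi ∩ Kira ∩ Tomás: 13:15–13:30, 16:00–16:15, 16:30–16:45.
Total common minutes: 15 + 15 + 15 = 45.

45 minutes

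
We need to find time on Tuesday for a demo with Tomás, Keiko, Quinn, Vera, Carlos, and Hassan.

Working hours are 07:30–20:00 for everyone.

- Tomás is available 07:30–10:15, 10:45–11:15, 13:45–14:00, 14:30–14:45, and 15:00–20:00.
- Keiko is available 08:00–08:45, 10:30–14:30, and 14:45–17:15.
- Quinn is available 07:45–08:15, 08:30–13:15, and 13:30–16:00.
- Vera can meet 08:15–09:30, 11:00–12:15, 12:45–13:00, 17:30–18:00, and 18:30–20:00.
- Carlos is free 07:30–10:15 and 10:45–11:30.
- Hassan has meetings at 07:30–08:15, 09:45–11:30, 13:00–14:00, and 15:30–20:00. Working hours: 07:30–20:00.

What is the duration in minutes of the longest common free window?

15 minutes

Hassan free within 07:30–20:00: 08:15–09:45, 11:30–13:00, 14:00–15:30.
Tomás ∩ Keiko: 08:00–08:45, 10:45–11:15, 13:45–14:00, 15:00–17:15.
Tomás ∩ Keiko ∩ Quinn: 08:00–08:15, 08:30–08:45, 10:45–11:15, 13:45–14:00, 15:00–16:00.
Tomás ∩ Keiko ∩ Quinn ∩ Vera: 08:30–08:45, 11:00–11:15.
Tomás ∩ Keiko ∩ Quinn ∩ Vera ∩ Carlos: 08:30–08:45, 11:00–11:15.
Tomás ∩ Keiko ∩ Quinn ∩ Vera ∩ Carlos ∩ Hassan: 08:30–08:45.
Single common window of 15 minutes.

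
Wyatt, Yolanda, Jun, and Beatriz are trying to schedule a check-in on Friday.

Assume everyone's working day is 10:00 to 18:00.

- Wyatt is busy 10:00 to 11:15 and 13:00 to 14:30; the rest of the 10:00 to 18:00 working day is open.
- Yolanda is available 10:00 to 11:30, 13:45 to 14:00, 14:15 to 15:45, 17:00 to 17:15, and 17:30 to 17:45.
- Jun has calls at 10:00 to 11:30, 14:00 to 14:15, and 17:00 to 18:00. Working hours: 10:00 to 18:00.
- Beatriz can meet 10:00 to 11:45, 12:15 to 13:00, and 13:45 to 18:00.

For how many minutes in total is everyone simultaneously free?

75 minutes

Wyatt free within 10:00–18:00: 11:15–13:00, 14:30–18:00.
Jun free within 10:00–18:00: 11:30–14:00, 14:15–17:00.
Wyatt ∩ Yolanda: 11:15–11:30, 14:30–15:45, 17:00–17:15, 17:30–17:45.
Wyatt ∩ Yolanda ∩ Jun: 14:30–15:45.
Wyatt ∩ Yolanda ∩ Jun ∩ Beatriz: 14:30–15:45.
Total common minutes: 75.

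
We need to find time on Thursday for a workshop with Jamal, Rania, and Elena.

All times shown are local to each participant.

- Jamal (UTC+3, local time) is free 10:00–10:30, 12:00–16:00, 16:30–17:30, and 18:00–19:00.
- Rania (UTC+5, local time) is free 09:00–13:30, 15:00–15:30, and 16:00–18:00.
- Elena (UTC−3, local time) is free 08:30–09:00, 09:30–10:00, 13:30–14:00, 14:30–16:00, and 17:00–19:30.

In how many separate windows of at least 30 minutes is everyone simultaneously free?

Jamal → UTC: 07:00–07:30, 09:00–13:00, 13:30–14:30, 15:00–16:00.
Rania → UTC: 04:00–08:30, 10:00–10:30, 11:00–13:00.
Elena → UTC: 11:30–12:00, 12:30–13:00, 16:30–17:00, 17:30–19:00, 20:00–22:30.
Jamal ∩ Rania: 07:00–07:30, 10:00–10:30, 11:00–13:00.
Jamal ∩ Rania ∩ Elena: 11:30–12:00, 12:30–13:00.
Windows ≥ 30 min: 11:30–12:00, 12:30–13:00.
That's 2 windows.

2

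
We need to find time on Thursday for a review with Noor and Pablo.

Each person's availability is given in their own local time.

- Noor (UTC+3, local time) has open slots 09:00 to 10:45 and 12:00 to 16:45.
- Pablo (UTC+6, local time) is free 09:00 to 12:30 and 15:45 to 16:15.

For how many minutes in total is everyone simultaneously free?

60 minutes

Noor → UTC: 06:00–07:45, 09:00–13:45.
Pablo → UTC: 03:00–06:30, 09:45–10:15.
Noor ∩ Pablo: 06:00–06:30, 09:45–10:15.
Total common minutes: 30 + 30 = 60.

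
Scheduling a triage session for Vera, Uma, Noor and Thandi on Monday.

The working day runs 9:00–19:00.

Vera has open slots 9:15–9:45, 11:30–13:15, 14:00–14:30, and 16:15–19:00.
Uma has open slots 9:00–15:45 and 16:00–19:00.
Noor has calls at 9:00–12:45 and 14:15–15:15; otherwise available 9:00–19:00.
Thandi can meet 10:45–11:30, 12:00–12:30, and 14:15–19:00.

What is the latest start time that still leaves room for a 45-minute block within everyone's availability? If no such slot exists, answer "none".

18:15

Noor free within 09:00–19:00: 12:45–14:15, 15:15–19:00.
Vera ∩ Uma: 09:15–09:45, 11:30–13:15, 14:00–14:30, 16:15–19:00.
Vera ∩ Uma ∩ Noor: 12:45–13:15, 14:00–14:15, 16:15–19:00.
Vera ∩ Uma ∩ Noor ∩ Thandi: 16:15–19:00.
Windows ≥ 45 min: 16:15–19:00.
Latest start in the last window 16:15–19:00 is 19:00 − 45 min = 18:15.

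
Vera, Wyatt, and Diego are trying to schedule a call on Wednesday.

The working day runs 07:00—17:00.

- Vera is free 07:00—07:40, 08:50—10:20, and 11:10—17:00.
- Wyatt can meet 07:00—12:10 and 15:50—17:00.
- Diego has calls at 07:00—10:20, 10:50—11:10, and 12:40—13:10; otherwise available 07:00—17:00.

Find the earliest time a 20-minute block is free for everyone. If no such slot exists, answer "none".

11:10

Diego free within 07:00–17:00: 10:20–10:50, 11:10–12:40, 13:10–17:00.
Vera ∩ Wyatt: 07:00–07:40, 08:50–10:20, 11:10–12:10, 15:50–17:00.
Vera ∩ Wyatt ∩ Diego: 11:10–12:10, 15:50–17:00.
Windows ≥ 20 min: 11:10–12:10, 15:50–17:00.
Earliest such window starts at 11:10.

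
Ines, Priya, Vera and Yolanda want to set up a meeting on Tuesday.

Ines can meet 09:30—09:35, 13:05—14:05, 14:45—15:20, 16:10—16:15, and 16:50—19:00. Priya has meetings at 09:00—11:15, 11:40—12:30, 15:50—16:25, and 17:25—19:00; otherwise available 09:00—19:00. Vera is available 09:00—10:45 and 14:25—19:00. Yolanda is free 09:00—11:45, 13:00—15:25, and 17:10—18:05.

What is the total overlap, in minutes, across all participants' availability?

Priya free within 09:00–19:00: 11:15–11:40, 12:30–15:50, 16:25–17:25.
Ines ∩ Priya: 13:05–14:05, 14:45–15:20, 16:50–17:25.
Ines ∩ Priya ∩ Vera: 14:45–15:20, 16:50–17:25.
Ines ∩ Priya ∩ Vera ∩ Yolanda: 14:45–15:20, 17:10–17:25.
Total common minutes: 35 + 15 = 50.

50 minutes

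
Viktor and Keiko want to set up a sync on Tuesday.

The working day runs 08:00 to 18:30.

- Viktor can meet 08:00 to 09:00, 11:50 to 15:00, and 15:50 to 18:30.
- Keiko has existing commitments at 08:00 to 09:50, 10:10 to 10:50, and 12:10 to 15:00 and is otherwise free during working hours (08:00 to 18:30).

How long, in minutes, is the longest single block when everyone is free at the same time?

160 minutes

Keiko free within 08:00–18:30: 09:50–10:10, 10:50–12:10, 15:00–18:30.
Viktor ∩ Keiko: 11:50–12:10, 15:50–18:30.
Common window lengths: 20, 160 min; longest is 160.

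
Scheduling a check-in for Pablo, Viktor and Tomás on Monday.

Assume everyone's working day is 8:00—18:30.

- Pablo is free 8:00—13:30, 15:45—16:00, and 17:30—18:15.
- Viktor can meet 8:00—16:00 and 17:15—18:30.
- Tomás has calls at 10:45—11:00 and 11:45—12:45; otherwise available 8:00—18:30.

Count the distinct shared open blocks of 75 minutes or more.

Tomás free within 08:00–18:30: 08:00–10:45, 11:00–11:45, 12:45–18:30.
Pablo ∩ Viktor: 08:00–13:30, 15:45–16:00, 17:30–18:15.
Pablo ∩ Viktor ∩ Tomás: 08:00–10:45, 11:00–11:45, 12:45–13:30, 15:45–16:00, 17:30–18:15.
Windows ≥ 75 min: 08:00–10:45.
That's 1 window.

1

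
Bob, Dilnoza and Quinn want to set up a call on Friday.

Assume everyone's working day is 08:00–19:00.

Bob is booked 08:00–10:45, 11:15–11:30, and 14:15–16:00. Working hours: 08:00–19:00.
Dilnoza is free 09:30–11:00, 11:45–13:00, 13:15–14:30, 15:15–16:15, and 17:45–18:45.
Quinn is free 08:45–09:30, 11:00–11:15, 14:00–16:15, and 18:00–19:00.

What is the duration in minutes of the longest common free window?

45 minutes

Bob free within 08:00–19:00: 10:45–11:15, 11:30–14:15, 16:00–19:00.
Bob ∩ Dilnoza: 10:45–11:00, 11:45–13:00, 13:15–14:15, 16:00–16:15, 17:45–18:45.
Bob ∩ Dilnoza ∩ Quinn: 14:00–14:15, 16:00–16:15, 18:00–18:45.
Common window lengths: 15, 15, 45 min; longest is 45.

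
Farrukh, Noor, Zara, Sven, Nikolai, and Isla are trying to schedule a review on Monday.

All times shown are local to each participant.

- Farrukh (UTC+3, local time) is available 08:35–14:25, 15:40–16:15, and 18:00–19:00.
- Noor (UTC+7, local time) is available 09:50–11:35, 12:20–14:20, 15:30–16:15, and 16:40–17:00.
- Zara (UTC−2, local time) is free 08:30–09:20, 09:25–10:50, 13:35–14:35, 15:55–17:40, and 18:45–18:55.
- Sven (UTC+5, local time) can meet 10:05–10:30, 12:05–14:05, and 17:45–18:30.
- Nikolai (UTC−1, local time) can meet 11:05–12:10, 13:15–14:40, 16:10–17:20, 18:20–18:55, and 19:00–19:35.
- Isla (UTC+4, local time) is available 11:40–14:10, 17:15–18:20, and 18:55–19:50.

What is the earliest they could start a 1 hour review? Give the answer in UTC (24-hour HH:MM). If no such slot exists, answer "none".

none

Farrukh → UTC: 05:35–11:25, 12:40–13:15, 15:00–16:00.
Noor → UTC: 02:50–04:35, 05:20–07:20, 08:30–09:15, 09:40–10:00.
Zara → UTC: 10:30–11:20, 11:25–12:50, 15:35–16:35, 17:55–19:40, 20:45–20:55.
Sven → UTC: 05:05–05:30, 07:05–09:05, 12:45–13:30.
Nikolai → UTC: 12:05–13:10, 14:15–15:40, 17:10–18:20, 19:20–19:55, 20:00–20:35.
Isla → UTC: 07:40–10:10, 13:15–14:20, 14:55–15:50.
Farrukh ∩ Noor: 05:35–07:20, 08:30–09:15, 09:40–10:00.
Farrukh ∩ Noor ∩ Zara: (none).
Farrukh ∩ Noor ∩ Zara ∩ Sven: (none).
Farrukh ∩ Noor ∩ Zara ∩ Sven ∩ Nikolai: (none).
Farrukh ∩ Noor ∩ Zara ∩ Sven ∩ Nikolai ∩ Isla: (none).
Windows ≥ 60 min: (none).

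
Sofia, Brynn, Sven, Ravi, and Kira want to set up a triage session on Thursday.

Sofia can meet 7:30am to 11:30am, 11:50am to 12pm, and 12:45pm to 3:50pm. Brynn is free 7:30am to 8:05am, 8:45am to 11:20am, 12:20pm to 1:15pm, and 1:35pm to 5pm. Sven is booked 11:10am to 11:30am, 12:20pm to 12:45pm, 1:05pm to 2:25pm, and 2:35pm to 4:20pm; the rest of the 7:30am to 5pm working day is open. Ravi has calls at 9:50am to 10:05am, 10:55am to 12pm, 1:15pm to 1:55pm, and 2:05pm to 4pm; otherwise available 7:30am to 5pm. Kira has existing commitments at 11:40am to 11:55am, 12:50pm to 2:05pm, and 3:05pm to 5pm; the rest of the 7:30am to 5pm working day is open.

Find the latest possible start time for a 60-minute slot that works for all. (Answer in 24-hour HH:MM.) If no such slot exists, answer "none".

08:50

Sven free within 07:30–17:00: 07:30–11:10, 11:30–12:20, 12:45–13:05, 14:25–14:35, 16:20–17:00.
Ravi free within 07:30–17:00: 07:30–09:50, 10:05–10:55, 12:00–13:15, 13:55–14:05, 16:00–17:00.
Kira free within 07:30–17:00: 07:30–11:40, 11:55–12:50, 14:05–15:05.
Sofia ∩ Brynn: 07:30–08:05, 08:45–11:20, 12:45–13:15, 13:35–15:50.
Sofia ∩ Brynn ∩ Sven: 07:30–08:05, 08:45–11:10, 12:45–13:05, 14:25–14:35.
Sofia ∩ Brynn ∩ Sven ∩ Ravi: 07:30–08:05, 08:45–09:50, 10:05–10:55, 12:45–13:05.
Sofia ∩ Brynn ∩ Sven ∩ Ravi ∩ Kira: 07:30–08:05, 08:45–09:50, 10:05–10:55, 12:45–12:50.
Windows ≥ 60 min: 08:45–09:50.
Latest start in the last window 08:45–09:50 is 09:50 − 60 min = 08:50.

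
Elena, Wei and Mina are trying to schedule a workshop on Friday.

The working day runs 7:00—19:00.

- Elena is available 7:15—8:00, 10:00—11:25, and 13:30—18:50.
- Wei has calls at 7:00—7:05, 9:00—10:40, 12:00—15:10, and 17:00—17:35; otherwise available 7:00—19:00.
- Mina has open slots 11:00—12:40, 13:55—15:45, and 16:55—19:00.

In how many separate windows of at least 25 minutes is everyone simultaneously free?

3

Wei free within 07:00–19:00: 07:05–09:00, 10:40–12:00, 15:10–17:00, 17:35–19:00.
Elena ∩ Wei: 07:15–08:00, 10:40–11:25, 15:10–17:00, 17:35–18:50.
Elena ∩ Wei ∩ Mina: 11:00–11:25, 15:10–15:45, 16:55–17:00, 17:35–18:50.
Windows ≥ 25 min: 11:00–11:25, 15:10–15:45, 17:35–18:50.
That's 3 windows.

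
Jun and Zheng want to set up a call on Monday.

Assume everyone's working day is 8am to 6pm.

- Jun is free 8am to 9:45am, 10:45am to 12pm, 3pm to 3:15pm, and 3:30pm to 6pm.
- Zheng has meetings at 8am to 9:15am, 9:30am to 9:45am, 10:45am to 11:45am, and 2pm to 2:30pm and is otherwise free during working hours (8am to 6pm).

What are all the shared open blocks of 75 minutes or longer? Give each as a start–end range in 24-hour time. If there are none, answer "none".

Zheng free within 08:00–18:00: 09:15–09:30, 09:45–10:45, 11:45–14:00, 14:30–18:00.
Jun ∩ Zheng: 09:15–09:30, 11:45–12:00, 15:00–15:15, 15:30–18:00.
Windows ≥ 75 min: 15:30–18:00.

15:30–18:00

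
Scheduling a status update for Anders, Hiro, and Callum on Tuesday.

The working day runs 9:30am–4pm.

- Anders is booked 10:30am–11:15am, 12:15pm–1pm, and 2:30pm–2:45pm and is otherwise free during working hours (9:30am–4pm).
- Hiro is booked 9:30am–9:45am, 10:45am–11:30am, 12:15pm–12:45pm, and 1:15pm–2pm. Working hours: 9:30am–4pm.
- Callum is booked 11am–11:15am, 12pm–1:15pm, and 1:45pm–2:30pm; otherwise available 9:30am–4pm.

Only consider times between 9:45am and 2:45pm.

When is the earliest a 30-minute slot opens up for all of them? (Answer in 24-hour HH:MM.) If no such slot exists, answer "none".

Anders free within 09:30–16:00: 09:30–10:30, 11:15–12:15, 13:00–14:30, 14:45–16:00.
Hiro free within 09:30–16:00: 09:45–10:45, 11:30–12:15, 12:45–13:15, 14:00–16:00.
Callum free within 09:30–16:00: 09:30–11:00, 11:15–12:00, 13:15–13:45, 14:30–16:00.
Anders ∩ Hiro: 09:45–10:30, 11:30–12:15, 13:00–13:15, 14:00–14:30, 14:45–16:00.
Anders ∩ Hiro ∩ Callum: 09:45–10:30, 11:30–12:00, 14:45–16:00.
Restricted to 09:45–14:45: 09:45–10:30, 11:30–12:00.
Windows ≥ 30 min: 09:45–10:30, 11:30–12:00.
Earliest such window starts at 09:45.

09:45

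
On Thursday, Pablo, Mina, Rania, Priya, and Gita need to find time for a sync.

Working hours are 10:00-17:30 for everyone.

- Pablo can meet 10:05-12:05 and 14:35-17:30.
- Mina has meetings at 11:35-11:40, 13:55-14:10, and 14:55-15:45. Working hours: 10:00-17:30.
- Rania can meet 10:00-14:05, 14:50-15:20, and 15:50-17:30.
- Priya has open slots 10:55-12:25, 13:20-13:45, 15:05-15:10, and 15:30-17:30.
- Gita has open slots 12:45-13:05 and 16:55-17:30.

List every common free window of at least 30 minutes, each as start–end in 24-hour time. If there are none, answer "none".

16:55–17:30

Mina free within 10:00–17:30: 10:00–11:35, 11:40–13:55, 14:10–14:55, 15:45–17:30.
Pablo ∩ Mina: 10:05–11:35, 11:40–12:05, 14:35–14:55, 15:45–17:30.
Pablo ∩ Mina ∩ Rania: 10:05–11:35, 11:40–12:05, 14:50–14:55, 15:50–17:30.
Pablo ∩ Mina ∩ Rania ∩ Priya: 10:55–11:35, 11:40–12:05, 15:50–17:30.
Pablo ∩ Mina ∩ Rania ∩ Priya ∩ Gita: 16:55–17:30.
Windows ≥ 30 min: 16:55–17:30.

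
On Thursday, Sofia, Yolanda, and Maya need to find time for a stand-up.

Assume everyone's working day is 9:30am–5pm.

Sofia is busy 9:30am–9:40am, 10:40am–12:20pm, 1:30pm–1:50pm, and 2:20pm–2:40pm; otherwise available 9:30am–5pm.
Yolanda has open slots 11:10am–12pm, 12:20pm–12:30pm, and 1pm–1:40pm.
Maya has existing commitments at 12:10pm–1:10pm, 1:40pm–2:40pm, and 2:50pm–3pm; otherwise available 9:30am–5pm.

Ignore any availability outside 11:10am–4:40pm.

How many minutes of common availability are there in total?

Sofia free within 09:30–17:00: 09:40–10:40, 12:20–13:30, 13:50–14:20, 14:40–17:00.
Maya free within 09:30–17:00: 09:30–12:10, 13:10–13:40, 14:40–14:50, 15:00–17:00.
Sofia ∩ Yolanda: 12:20–12:30, 13:00–13:30.
Sofia ∩ Yolanda ∩ Maya: 13:10–13:30.
Restricted to 11:10–16:40: 13:10–13:30.
Total common minutes: 20.

20 minutes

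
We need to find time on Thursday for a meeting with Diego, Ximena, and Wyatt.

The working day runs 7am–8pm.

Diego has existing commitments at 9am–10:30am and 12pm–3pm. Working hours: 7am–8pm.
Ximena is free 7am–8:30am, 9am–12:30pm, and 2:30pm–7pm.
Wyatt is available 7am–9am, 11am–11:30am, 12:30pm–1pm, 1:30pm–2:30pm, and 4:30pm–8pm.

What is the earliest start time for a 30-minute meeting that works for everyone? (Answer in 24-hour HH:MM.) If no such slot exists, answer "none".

Diego free within 07:00–20:00: 07:00–09:00, 10:30–12:00, 15:00–20:00.
Diego ∩ Ximena: 07:00–08:30, 10:30–12:00, 15:00–19:00.
Diego ∩ Ximena ∩ Wyatt: 07:00–08:30, 11:00–11:30, 16:30–19:00.
Windows ≥ 30 min: 07:00–08:30, 11:00–11:30, 16:30–19:00.
Earliest such window starts at 07:00.

07:00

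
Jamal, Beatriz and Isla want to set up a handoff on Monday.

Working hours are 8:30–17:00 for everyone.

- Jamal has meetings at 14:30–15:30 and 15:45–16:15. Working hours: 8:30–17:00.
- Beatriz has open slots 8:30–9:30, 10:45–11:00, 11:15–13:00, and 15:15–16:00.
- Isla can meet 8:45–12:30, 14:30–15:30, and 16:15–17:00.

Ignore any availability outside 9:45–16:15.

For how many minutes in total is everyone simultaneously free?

90 minutes

Jamal free within 08:30–17:00: 08:30–14:30, 15:30–15:45, 16:15–17:00.
Jamal ∩ Beatriz: 08:30–09:30, 10:45–11:00, 11:15–13:00, 15:30–15:45.
Jamal ∩ Beatriz ∩ Isla: 08:45–09:30, 10:45–11:00, 11:15–12:30.
Restricted to 09:45–16:15: 10:45–11:00, 11:15–12:30.
Total common minutes: 15 + 75 = 90.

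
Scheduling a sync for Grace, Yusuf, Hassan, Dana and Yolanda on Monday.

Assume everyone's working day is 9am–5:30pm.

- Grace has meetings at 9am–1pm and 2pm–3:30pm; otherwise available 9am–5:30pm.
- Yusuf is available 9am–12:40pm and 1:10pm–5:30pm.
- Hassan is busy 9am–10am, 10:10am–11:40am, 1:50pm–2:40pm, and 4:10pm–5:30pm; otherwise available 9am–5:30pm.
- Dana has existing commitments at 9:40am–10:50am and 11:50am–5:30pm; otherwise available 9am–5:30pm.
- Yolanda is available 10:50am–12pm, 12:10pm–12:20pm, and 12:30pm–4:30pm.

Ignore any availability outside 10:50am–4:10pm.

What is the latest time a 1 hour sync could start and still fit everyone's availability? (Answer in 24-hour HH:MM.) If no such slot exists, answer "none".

Grace free within 09:00–17:30: 13:00–14:00, 15:30–17:30.
Hassan free within 09:00–17:30: 10:00–10:10, 11:40–13:50, 14:40–16:10.
Dana free within 09:00–17:30: 09:00–09:40, 10:50–11:50.
Grace ∩ Yusuf: 13:10–14:00, 15:30–17:30.
Grace ∩ Yusuf ∩ Hassan: 13:10–13:50, 15:30–16:10.
Grace ∩ Yusuf ∩ Hassan ∩ Dana: (none).
Grace ∩ Yusuf ∩ Hassan ∩ Dana ∩ Yolanda: (none).
Restricted to 10:50–16:10: (none).
Windows ≥ 60 min: (none).

none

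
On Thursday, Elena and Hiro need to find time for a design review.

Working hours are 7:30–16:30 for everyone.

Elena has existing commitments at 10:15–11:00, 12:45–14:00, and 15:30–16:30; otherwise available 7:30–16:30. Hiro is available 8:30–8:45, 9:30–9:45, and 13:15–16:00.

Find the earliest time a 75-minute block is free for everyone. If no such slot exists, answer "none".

14:00

Elena free within 07:30–16:30: 07:30–10:15, 11:00–12:45, 14:00–15:30.
Elena ∩ Hiro: 08:30–08:45, 09:30–09:45, 14:00–15:30.
Windows ≥ 75 min: 14:00–15:30.
Earliest such window starts at 14:00.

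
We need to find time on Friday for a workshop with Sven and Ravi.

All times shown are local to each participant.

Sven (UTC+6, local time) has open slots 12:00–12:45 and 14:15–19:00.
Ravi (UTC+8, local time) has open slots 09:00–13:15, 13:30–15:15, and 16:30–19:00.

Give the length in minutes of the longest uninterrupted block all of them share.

150 minutes

Sven → UTC: 06:00–06:45, 08:15–13:00.
Ravi → UTC: 01:00–05:15, 05:30–07:15, 08:30–11:00.
Sven ∩ Ravi: 06:00–06:45, 08:30–11:00.
Common window lengths: 45, 150 min; longest is 150.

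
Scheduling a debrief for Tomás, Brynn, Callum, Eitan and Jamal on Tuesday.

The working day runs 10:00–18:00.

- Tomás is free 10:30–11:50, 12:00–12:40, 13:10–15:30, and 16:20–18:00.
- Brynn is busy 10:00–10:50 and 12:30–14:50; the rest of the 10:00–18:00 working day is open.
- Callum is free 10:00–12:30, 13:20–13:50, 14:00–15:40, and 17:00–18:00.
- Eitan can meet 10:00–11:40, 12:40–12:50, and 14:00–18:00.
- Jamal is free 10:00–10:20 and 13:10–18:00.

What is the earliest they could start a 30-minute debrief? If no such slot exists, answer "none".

Brynn free within 10:00–18:00: 10:50–12:30, 14:50–18:00.
Tomás ∩ Brynn: 10:50–11:50, 12:00–12:30, 14:50–15:30, 16:20–18:00.
Tomás ∩ Brynn ∩ Callum: 10:50–11:50, 12:00–12:30, 14:50–15:30, 17:00–18:00.
Tomás ∩ Brynn ∩ Callum ∩ Eitan: 10:50–11:40, 14:50–15:30, 17:00–18:00.
Tomás ∩ Brynn ∩ Callum ∩ Eitan ∩ Jamal: 14:50–15:30, 17:00–18:00.
Windows ≥ 30 min: 14:50–15:30, 17:00–18:00.
Earliest such window starts at 14:50.

14:50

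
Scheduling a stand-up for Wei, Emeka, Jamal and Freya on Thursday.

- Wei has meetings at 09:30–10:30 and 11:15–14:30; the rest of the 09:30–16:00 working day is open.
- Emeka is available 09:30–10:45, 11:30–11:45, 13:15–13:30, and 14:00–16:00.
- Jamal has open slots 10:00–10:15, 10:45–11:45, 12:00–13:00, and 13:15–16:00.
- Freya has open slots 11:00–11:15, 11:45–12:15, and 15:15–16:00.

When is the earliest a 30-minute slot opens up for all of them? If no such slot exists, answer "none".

Wei free within 09:30–16:00: 10:30–11:15, 14:30–16:00.
Wei ∩ Emeka: 10:30–10:45, 14:30–16:00.
Wei ∩ Emeka ∩ Jamal: 14:30–16:00.
Wei ∩ Emeka ∩ Jamal ∩ Freya: 15:15–16:00.
Windows ≥ 30 min: 15:15–16:00.
Earliest such window starts at 15:15.

15:15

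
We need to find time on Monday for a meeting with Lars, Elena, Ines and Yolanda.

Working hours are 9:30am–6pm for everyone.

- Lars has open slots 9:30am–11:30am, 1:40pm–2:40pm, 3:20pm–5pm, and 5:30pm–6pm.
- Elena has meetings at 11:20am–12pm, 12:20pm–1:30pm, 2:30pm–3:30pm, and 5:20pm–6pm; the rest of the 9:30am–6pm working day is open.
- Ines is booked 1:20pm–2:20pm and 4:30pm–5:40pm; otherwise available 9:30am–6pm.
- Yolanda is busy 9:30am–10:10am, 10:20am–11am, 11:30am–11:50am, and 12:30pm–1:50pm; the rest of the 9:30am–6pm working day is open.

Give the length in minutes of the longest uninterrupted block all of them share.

Elena free within 09:30–18:00: 09:30–11:20, 12:00–12:20, 13:30–14:30, 15:30–17:20.
Ines free within 09:30–18:00: 09:30–13:20, 14:20–16:30, 17:40–18:00.
Yolanda free within 09:30–18:00: 10:10–10:20, 11:00–11:30, 11:50–12:30, 13:50–18:00.
Lars ∩ Elena: 09:30–11:20, 13:40–14:30, 15:30–17:00.
Lars ∩ Elena ∩ Ines: 09:30–11:20, 14:20–14:30, 15:30–16:30.
Lars ∩ Elena ∩ Ines ∩ Yolanda: 10:10–10:20, 11:00–11:20, 14:20–14:30, 15:30–16:30.
Common window lengths: 10, 20, 10, 60 min; longest is 60.

60 minutes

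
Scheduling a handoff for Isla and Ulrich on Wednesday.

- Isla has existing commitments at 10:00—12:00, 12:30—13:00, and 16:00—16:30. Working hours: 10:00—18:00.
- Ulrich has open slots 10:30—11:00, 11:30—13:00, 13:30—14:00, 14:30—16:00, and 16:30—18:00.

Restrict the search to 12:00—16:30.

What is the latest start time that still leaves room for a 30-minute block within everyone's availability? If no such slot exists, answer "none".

Isla free within 10:00–18:00: 12:00–12:30, 13:00–16:00, 16:30–18:00.
Isla ∩ Ulrich: 12:00–12:30, 13:30–14:00, 14:30–16:00, 16:30–18:00.
Restricted to 12:00–16:30: 12:00–12:30, 13:30–14:00, 14:30–16:00.
Windows ≥ 30 min: 12:00–12:30, 13:30–14:00, 14:30–16:00.
Latest start in the last window 14:30–16:00 is 16:00 − 30 min = 15:30.

15:30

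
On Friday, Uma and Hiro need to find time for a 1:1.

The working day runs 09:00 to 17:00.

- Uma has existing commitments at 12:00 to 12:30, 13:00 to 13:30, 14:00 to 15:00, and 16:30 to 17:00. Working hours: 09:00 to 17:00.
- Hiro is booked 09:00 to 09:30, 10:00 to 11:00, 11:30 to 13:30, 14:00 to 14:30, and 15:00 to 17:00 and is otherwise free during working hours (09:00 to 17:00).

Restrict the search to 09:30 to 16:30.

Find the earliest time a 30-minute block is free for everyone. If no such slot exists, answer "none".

Uma free within 09:00–17:00: 09:00–12:00, 12:30–13:00, 13:30–14:00, 15:00–16:30.
Hiro free within 09:00–17:00: 09:30–10:00, 11:00–11:30, 13:30–14:00, 14:30–15:00.
Uma ∩ Hiro: 09:30–10:00, 11:00–11:30, 13:30–14:00.
Restricted to 09:30–16:30: 09:30–10:00, 11:00–11:30, 13:30–14:00.
Windows ≥ 30 min: 09:30–10:00, 11:00–11:30, 13:30–14:00.
Earliest such window starts at 09:30.

09:30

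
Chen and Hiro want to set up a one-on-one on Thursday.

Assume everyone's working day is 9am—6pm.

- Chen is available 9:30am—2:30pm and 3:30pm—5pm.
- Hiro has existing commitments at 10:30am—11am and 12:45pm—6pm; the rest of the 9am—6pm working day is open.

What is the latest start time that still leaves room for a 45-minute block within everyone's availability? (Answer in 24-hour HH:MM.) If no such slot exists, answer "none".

12:00

Hiro free within 09:00–18:00: 09:00–10:30, 11:00–12:45.
Chen ∩ Hiro: 09:30–10:30, 11:00–12:45.
Windows ≥ 45 min: 09:30–10:30, 11:00–12:45.
Latest start in the last window 11:00–12:45 is 12:45 − 45 min = 12:00.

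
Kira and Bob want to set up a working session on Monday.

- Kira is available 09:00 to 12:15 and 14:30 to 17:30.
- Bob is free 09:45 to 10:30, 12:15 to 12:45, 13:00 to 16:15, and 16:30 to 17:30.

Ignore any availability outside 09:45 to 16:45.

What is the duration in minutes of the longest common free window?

Kira ∩ Bob: 09:45–10:30, 14:30–16:15, 16:30–17:30.
Restricted to 09:45–16:45: 09:45–10:30, 14:30–16:15, 16:30–16:45.
Common window lengths: 45, 105, 15 min; longest is 105.

105 minutes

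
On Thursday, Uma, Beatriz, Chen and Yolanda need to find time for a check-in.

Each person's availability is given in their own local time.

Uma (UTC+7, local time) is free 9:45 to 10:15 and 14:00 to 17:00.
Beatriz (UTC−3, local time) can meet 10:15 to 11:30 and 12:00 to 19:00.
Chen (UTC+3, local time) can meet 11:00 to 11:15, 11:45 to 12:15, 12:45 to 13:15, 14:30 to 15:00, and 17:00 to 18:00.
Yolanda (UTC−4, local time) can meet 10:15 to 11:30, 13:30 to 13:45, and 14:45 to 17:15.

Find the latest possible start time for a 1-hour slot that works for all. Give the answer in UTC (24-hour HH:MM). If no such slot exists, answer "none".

Uma → UTC: 02:45–03:15, 07:00–10:00.
Beatriz → UTC: 13:15–14:30, 15:00–22:00.
Chen → UTC: 08:00–08:15, 08:45–09:15, 09:45–10:15, 11:30–12:00, 14:00–15:00.
Yolanda → UTC: 14:15–15:30, 17:30–17:45, 18:45–21:15.
Uma ∩ Beatriz: (none).
Uma ∩ Beatriz ∩ Chen: (none).
Uma ∩ Beatriz ∩ Chen ∩ Yolanda: (none).
Windows ≥ 60 min: (none).

none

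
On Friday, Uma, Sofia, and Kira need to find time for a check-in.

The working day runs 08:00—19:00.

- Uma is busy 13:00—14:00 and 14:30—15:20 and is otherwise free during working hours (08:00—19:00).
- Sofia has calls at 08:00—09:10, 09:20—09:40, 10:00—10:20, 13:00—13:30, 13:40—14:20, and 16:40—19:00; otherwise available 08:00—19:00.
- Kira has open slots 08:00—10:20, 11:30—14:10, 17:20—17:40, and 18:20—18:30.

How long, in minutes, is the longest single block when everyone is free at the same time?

Uma free within 08:00–19:00: 08:00–13:00, 14:00–14:30, 15:20–19:00.
Sofia free within 08:00–19:00: 09:10–09:20, 09:40–10:00, 10:20–13:00, 13:30–13:40, 14:20–16:40.
Uma ∩ Sofia: 09:10–09:20, 09:40–10:00, 10:20–13:00, 14:20–14:30, 15:20–16:40.
Uma ∩ Sofia ∩ Kira: 09:10–09:20, 09:40–10:00, 11:30–13:00.
Common window lengths: 10, 20, 90 min; longest is 90.

90 minutes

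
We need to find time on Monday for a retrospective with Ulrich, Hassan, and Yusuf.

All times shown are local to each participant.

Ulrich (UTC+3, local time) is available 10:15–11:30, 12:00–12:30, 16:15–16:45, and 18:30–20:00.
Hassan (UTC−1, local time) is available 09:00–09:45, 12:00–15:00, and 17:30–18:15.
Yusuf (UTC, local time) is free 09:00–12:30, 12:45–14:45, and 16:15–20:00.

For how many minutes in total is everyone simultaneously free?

Ulrich → UTC: 07:15–08:30, 09:00–09:30, 13:15–13:45, 15:30–17:00.
Hassan → UTC: 10:00–10:45, 13:00–16:00, 18:30–19:15.
Yusuf → UTC: 09:00–12:30, 12:45–14:45, 16:15–20:00.
Ulrich ∩ Hassan: 13:15–13:45, 15:30–16:00.
Ulrich ∩ Hassan ∩ Yusuf: 13:15–13:45.
Total common minutes: 30.

30 minutes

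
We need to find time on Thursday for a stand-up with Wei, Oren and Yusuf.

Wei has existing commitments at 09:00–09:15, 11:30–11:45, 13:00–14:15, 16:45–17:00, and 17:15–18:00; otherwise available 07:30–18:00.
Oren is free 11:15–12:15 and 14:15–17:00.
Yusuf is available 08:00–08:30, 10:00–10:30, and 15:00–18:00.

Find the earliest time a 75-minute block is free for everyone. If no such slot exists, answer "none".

15:00

Wei free within 07:30–18:00: 07:30–09:00, 09:15–11:30, 11:45–13:00, 14:15–16:45, 17:00–17:15.
Wei ∩ Oren: 11:15–11:30, 11:45–12:15, 14:15–16:45.
Wei ∩ Oren ∩ Yusuf: 15:00–16:45.
Windows ≥ 75 min: 15:00–16:45.
Earliest such window starts at 15:00.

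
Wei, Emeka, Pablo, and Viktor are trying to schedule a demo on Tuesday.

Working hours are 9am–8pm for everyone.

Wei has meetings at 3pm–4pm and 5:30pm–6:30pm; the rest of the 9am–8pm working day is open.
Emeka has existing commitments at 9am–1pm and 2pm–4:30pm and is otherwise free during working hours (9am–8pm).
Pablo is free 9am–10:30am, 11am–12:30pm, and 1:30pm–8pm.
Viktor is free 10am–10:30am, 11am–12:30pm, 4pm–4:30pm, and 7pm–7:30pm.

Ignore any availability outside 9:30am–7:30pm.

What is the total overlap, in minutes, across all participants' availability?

Wei free within 09:00–20:00: 09:00–15:00, 16:00–17:30, 18:30–20:00.
Emeka free within 09:00–20:00: 13:00–14:00, 16:30–20:00.
Wei ∩ Emeka: 13:00–14:00, 16:30–17:30, 18:30–20:00.
Wei ∩ Emeka ∩ Pablo: 13:30–14:00, 16:30–17:30, 18:30–20:00.
Wei ∩ Emeka ∩ Pablo ∩ Viktor: 19:00–19:30.
Restricted to 09:30–19:30: 19:00–19:30.
Total common minutes: 30.

30 minutes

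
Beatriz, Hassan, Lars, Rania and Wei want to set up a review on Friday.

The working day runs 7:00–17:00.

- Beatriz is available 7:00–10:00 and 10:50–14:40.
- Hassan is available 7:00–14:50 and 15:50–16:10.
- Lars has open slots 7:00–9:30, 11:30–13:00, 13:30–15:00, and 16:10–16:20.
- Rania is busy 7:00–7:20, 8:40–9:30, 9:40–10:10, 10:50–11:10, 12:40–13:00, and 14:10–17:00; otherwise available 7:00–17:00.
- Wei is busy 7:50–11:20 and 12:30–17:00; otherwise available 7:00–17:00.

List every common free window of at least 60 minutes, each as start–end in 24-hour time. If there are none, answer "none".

Rania free within 07:00–17:00: 07:20–08:40, 09:30–09:40, 10:10–10:50, 11:10–12:40, 13:00–14:10.
Wei free within 07:00–17:00: 07:00–07:50, 11:20–12:30.
Beatriz ∩ Hassan: 07:00–10:00, 10:50–14:40.
Beatriz ∩ Hassan ∩ Lars: 07:00–09:30, 11:30–13:00, 13:30–14:40.
Beatriz ∩ Hassan ∩ Lars ∩ Rania: 07:20–08:40, 11:30–12:40, 13:30–14:10.
Beatriz ∩ Hassan ∩ Lars ∩ Rania ∩ Wei: 07:20–07:50, 11:30–12:30.
Windows ≥ 60 min: 11:30–12:30.

11:30–12:30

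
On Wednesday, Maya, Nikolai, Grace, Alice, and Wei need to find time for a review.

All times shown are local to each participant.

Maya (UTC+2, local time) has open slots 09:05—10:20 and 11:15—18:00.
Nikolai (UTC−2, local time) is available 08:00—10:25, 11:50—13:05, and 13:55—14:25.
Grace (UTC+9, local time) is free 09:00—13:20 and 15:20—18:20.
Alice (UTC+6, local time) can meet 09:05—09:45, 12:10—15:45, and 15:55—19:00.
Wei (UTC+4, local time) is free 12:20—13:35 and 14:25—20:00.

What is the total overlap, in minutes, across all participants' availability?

0 minutes

Maya → UTC: 07:05–08:20, 09:15–16:00.
Nikolai → UTC: 10:00–12:25, 13:50–15:05, 15:55–16:25.
Grace → UTC: 00:00–04:20, 06:20–09:20.
Alice → UTC: 03:05–03:45, 06:10–09:45, 09:55–13:00.
Wei → UTC: 08:20–09:35, 10:25–16:00.
Maya ∩ Nikolai: 10:00–12:25, 13:50–15:05, 15:55–16:00.
Maya ∩ Nikolai ∩ Grace: (none).
Maya ∩ Nikolai ∩ Grace ∩ Alice: (none).
Maya ∩ Nikolai ∩ Grace ∩ Alice ∩ Wei: (none).
Total common minutes: 0.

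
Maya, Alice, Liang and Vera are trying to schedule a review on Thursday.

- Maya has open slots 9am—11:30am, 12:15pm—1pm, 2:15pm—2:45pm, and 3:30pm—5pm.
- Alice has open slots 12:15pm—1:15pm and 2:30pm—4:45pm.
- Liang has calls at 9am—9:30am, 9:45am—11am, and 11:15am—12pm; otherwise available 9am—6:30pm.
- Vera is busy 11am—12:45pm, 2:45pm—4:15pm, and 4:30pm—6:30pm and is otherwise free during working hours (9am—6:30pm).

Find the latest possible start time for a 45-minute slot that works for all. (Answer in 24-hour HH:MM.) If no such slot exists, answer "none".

none

Liang free within 09:00–18:30: 09:30–09:45, 11:00–11:15, 12:00–18:30.
Vera free within 09:00–18:30: 09:00–11:00, 12:45–14:45, 16:15–16:30.
Maya ∩ Alice: 12:15–13:00, 14:30–14:45, 15:30–16:45.
Maya ∩ Alice ∩ Liang: 12:15–13:00, 14:30–14:45, 15:30–16:45.
Maya ∩ Alice ∩ Liang ∩ Vera: 12:45–13:00, 14:30–14:45, 16:15–16:30.
Windows ≥ 45 min: (none).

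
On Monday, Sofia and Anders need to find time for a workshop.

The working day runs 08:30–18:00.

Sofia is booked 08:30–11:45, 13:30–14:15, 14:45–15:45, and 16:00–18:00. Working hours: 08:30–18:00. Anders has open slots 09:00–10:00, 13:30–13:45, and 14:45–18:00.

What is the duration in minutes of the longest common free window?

15 minutes

Sofia free within 08:30–18:00: 11:45–13:30, 14:15–14:45, 15:45–16:00.
Sofia ∩ Anders: 15:45–16:00.
Single common window of 15 minutes.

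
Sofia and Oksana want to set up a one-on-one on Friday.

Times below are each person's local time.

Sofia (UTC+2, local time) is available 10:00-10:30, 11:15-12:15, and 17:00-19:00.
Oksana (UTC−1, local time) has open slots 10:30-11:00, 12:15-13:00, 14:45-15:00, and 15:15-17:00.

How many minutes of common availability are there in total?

60 minutes

Sofia → UTC: 08:00–08:30, 09:15–10:15, 15:00–17:00.
Oksana → UTC: 11:30–12:00, 13:15–14:00, 15:45–16:00, 16:15–18:00.
Sofia ∩ Oksana: 15:45–16:00, 16:15–17:00.
Total common minutes: 15 + 45 = 60.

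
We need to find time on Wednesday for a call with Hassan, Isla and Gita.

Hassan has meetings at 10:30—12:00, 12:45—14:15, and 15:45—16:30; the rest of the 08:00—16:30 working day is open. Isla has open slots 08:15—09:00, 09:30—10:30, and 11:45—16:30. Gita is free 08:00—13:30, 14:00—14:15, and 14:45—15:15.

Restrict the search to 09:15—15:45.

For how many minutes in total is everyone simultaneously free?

135 minutes

Hassan free within 08:00–16:30: 08:00–10:30, 12:00–12:45, 14:15–15:45.
Hassan ∩ Isla: 08:15–09:00, 09:30–10:30, 12:00–12:45, 14:15–15:45.
Hassan ∩ Isla ∩ Gita: 08:15–09:00, 09:30–10:30, 12:00–12:45, 14:45–15:15.
Restricted to 09:15–15:45: 09:30–10:30, 12:00–12:45, 14:45–15:15.
Total common minutes: 60 + 45 + 30 = 135.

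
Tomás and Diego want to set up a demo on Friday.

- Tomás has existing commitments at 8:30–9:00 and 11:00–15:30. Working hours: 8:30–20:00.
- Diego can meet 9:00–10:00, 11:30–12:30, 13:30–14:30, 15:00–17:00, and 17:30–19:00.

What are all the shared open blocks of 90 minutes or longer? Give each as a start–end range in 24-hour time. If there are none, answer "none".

Tomás free within 08:30–20:00: 09:00–11:00, 15:30–20:00.
Tomás ∩ Diego: 09:00–10:00, 15:30–17:00, 17:30–19:00.
Windows ≥ 90 min: 15:30–17:00, 17:30–19:00.

15:30–17:00, 17:30–19:00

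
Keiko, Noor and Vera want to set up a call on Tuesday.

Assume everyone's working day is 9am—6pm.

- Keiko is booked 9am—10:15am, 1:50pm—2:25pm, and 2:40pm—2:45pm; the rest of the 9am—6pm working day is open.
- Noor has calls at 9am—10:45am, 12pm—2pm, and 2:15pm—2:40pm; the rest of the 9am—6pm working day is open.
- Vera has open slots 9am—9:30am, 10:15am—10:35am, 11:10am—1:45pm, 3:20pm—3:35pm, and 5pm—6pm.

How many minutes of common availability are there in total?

125 minutes

Keiko free within 09:00–18:00: 10:15–13:50, 14:25–14:40, 14:45–18:00.
Noor free within 09:00–18:00: 10:45–12:00, 14:00–14:15, 14:40–18:00.
Keiko ∩ Noor: 10:45–12:00, 14:45–18:00.
Keiko ∩ Noor ∩ Vera: 11:10–12:00, 15:20–15:35, 17:00–18:00.
Total common minutes: 50 + 15 + 60 = 125.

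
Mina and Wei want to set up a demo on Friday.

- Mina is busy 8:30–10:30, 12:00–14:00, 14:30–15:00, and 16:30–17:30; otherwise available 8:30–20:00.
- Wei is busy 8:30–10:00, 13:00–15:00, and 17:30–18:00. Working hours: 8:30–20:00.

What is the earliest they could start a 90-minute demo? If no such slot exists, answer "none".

10:30

Mina free within 08:30–20:00: 10:30–12:00, 14:00–14:30, 15:00–16:30, 17:30–20:00.
Wei free within 08:30–20:00: 10:00–13:00, 15:00–17:30, 18:00–20:00.
Mina ∩ Wei: 10:30–12:00, 15:00–16:30, 18:00–20:00.
Windows ≥ 90 min: 10:30–12:00, 15:00–16:30, 18:00–20:00.
Earliest such window starts at 10:30.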